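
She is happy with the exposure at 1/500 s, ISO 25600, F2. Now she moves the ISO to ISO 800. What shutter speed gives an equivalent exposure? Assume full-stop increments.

ISO: 25600 → 12800 → 6400 → 3200 → 1600 → 800 — 5 stops lower (darker).
Need 5 stops brighter from the shutter speed: 1/500 → 1/250 → 1/125 → 1/60 → 1/30 → 1/15.

1/15s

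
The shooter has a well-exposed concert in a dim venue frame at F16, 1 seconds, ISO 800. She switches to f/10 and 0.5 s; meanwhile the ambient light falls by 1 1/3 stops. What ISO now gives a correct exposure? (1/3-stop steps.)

Scene light: 1 1/3 stops darker.
Aperture: f/16 → f/14 → f/13 → f/11 → f/10 — 1 1/3 stops larger aperture (brighter).
Shutter speed: 1 → 0.8 → 0.6 → 0.5 — 1 stop shorter (darker).
Net so far: 1 stop darker. ISO: 800 → 1000 → 1250 → 1600.

ISO 1600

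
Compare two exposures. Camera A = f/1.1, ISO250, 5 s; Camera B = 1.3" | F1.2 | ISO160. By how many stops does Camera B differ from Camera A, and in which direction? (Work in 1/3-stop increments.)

Aperture: f/1.1 → f/1.2 — 1/3 stop stopped down (darker).
Shutter speed: 5 → 4 → 3.2 → 2.5 → 2 → 1.6 → 1.3 — 2 stops faster (darker).
ISO: 250 → 200 → 160 — 2/3 stop lower (darker).
Net: −1/3 −2 −2/3 = −3 stops.

3 stops darker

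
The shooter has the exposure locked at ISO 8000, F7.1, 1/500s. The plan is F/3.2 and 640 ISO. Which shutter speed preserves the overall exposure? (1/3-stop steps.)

Aperture: f/7.1 → f/6.3 → f/5.6 → f/5 → f/4.5 → f/4 → f/3.5 → f/3.2 — 2 1/3 stops larger aperture (brighter).
ISO: 8000 → 6400 → 5000 → 4000 → 3200 → 2500 → 2000 → 1600 → 1250 → 1000 → 800 → 640 — 3 2/3 stops dropped (darker).
Net change so far: 1 1/3 stops darker. Offset with the shutter speed: 1/500 → 1/400 → 1/320 → 1/250 → 1/200.

1/200s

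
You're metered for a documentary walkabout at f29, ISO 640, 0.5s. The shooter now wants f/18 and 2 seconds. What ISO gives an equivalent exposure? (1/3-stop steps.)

Aperture: f/29 → f/25 → f/22 → f/20 → f/18 — 1 1/3 stops larger aperture (brighter).
Shutter speed: 0.5 → 0.6 → 0.8 → 1 → 1.3 → 1.6 → 2 — 2 stops slower (brighter).
Net change so far: 3 1/3 stops brighter. Offset with the ISO: 640 → 500 → 400 → 320 → 250 → 200 → 160 → 125 → 100 → 80 → 64.

ISO 64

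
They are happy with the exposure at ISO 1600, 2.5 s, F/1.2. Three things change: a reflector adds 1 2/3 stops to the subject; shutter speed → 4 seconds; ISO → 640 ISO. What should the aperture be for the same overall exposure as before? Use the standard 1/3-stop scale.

f/1.8

Scene light: 1 2/3 stops brighter.
Shutter speed: 2.5 → 3.2 → 4 — 2/3 stop slower (brighter).
ISO: 1600 → 1250 → 1000 → 800 → 640 — 1 1/3 stops dropped (darker).
Net so far: 1 stop brighter. Aperture: f/1.2 → f/1.4 → f/1.6 → f/1.8.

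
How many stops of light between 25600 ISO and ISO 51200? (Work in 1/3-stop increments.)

1 stop

25600 → 32000 → 40000 → 51200 — count the steps: 3 third-stops = 1 stop.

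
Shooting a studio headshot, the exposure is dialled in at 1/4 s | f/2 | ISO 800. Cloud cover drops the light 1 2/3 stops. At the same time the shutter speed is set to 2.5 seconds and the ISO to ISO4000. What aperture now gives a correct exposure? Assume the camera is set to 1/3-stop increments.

Scene light: 1 2/3 stops darker.
Shutter speed: 1/4 → 0.3 → 0.4 → 0.5 → 0.6 → 0.8 → 1 → 1.3 → 1.6 → 2 → 2.5 — 3 1/3 stops longer (brighter).
ISO: 800 → 1000 → 1250 → 1600 → 2000 → 2500 → 3200 → 4000 — 2 1/3 stops higher (brighter).
Net so far: 4 stops brighter. Aperture: f/2 → f/2.2 → f/2.5 → f/2.8 → f/3.2 → f/3.5 → f/4 → f/4.5 → f/5 → f/5.6 → f/6.3 → f/7.1 → f/8.

f/8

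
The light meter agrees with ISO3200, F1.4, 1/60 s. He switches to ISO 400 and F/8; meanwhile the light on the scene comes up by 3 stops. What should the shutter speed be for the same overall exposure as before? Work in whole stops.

1/2s

Scene light: 3 stops brighter.
ISO: 3200 → 1600 → 800 → 400 — 3 stops dropped (darker).
Aperture: f/1.4 → f/2 → f/2.8 → f/4 → f/5.6 → f/8 — 5 stops stopped down (darker).
Net so far: 5 stops darker. Shutter speed: 1/60 → 1/30 → 1/15 → 1/8 → 1/4 → 1/2.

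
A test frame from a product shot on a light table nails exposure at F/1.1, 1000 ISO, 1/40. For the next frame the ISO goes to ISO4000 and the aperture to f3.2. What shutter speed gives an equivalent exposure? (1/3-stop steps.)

1/20s

ISO: 1000 → 1250 → 1600 → 2000 → 2500 → 3200 → 4000 — 2 stops raised (brighter).
Aperture: f/1.1 → f/1.2 → f/1.4 → f/1.6 → f/1.8 → f/2 → f/2.2 → f/2.5 → f/2.8 → f/3.2 — 3 stops smaller aperture (darker).
Net change so far: 1 stop darker. Offset with the shutter speed: 1/40 → 1/30 → 1/25 → 1/20.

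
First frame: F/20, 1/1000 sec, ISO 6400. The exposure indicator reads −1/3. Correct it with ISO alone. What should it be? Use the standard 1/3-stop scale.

ISO 8000

Underexposed by 1/3 stop → need 1/3 stop brighter.
ISO: 6400 → 8000.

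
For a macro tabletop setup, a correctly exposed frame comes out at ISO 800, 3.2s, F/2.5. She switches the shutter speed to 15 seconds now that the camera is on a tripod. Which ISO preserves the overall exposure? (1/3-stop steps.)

Shutter speed: 3.2 → 4 → 5 → 6 → 8 → 10 → 13 → 15 — 2 1/3 stops longer (brighter).
Need 2 1/3 stops darker from the ISO: 800 → 640 → 500 → 400 → 320 → 250 → 200 → 160.

ISO 160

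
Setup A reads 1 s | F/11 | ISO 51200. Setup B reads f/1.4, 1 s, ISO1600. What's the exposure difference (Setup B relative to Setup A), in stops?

1 stop brighter

Aperture: f/11 → f/8 → f/5.6 → f/4 → f/2.8 → f/2 → f/1.4 — 6 stops opened up (brighter).
Shutter speed: unchanged.
ISO: 51200 → 25600 → 12800 → 6400 → 3200 → 1600 — 5 stops lower (darker).
Net: +6 −5 = +1 stop.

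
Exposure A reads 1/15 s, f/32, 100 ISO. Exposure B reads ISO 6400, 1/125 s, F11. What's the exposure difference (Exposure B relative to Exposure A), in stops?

Aperture: f/32 → f/22 → f/16 → f/11 — 3 stops larger aperture (brighter).
Shutter speed: 1/15 → 1/30 → 1/60 → 1/125 — 3 stops faster (darker).
ISO: 100 → 200 → 400 → 800 → 1600 → 3200 → 6400 — 6 stops higher (brighter).
Net: +3 −3 +6 = +6 stops.

6 stops brighter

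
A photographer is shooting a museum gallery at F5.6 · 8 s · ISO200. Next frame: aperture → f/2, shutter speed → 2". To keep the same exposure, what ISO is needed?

Aperture: f/5.6 → f/4 → f/2.8 → f/2 — 3 stops wider (brighter).
Shutter speed: 8 → 4 → 2 — 2 stops shorter (darker).
Net change so far: 1 stop brighter. Offset with the ISO: 200 → 100.

ISO 100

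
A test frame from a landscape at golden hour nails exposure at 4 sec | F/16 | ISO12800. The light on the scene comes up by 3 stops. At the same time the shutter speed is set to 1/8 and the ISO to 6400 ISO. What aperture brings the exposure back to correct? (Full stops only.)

Scene light: 3 stops brighter.
Shutter speed: 4 → 2 → 1 → 1/2 → 1/4 → 1/8 — 5 stops shorter (darker).
ISO: 12800 → 6400 — 1 stop dropped (darker).
Net so far: 3 stops darker. Aperture: f/16 → f/11 → f/8 → f/5.6.

f/5.6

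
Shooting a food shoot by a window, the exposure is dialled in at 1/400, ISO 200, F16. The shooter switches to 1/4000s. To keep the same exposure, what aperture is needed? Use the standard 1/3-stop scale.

f/5

Shutter speed: 1/400 → 1/500 → 1/640 → 1/800 → 1/1000 → 1/1250 → 1/1600 → 1/2000 → 1/2500 → 1/3200 → 1/4000 — 3 1/3 stops shorter (darker).
Need 3 1/3 stops brighter from the aperture: f/16 → f/14 → f/13 → f/11 → f/10 → f/9 → f/8 → f/7.1 → f/6.3 → f/5.6 → f/5.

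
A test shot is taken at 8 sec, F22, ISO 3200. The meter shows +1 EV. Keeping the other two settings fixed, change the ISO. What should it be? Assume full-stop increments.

ISO 1600

Overexposed by 1 stop → need 1 stop darker.
ISO: 3200 → 1600.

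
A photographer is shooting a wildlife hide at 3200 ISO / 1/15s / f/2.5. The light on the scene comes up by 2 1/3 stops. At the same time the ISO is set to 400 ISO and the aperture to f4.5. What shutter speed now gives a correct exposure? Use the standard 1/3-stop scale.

Scene light: 2 1/3 stops brighter.
ISO: 3200 → 2500 → 2000 → 1600 → 1250 → 1000 → 800 → 640 → 500 → 400 — 3 stops lower (darker).
Aperture: f/2.5 → f/2.8 → f/3.2 → f/3.5 → f/4 → f/4.5 — 1 2/3 stops smaller aperture (darker).
Net so far: 2 1/3 stops darker. Shutter speed: 1/15 → 1/13 → 1/10 → 1/8 → 1/6 → 1/5 → 1/4 → 0.3.

0.3 s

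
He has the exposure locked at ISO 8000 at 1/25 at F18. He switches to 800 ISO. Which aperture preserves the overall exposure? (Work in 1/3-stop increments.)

f/5.6

ISO: 8000 → 6400 → 5000 → 4000 → 3200 → 2500 → 2000 → 1600 → 1250 → 1000 → 800 — 3 1/3 stops dropped (darker).
Need 3 1/3 stops brighter from the aperture: f/18 → f/16 → f/14 → f/13 → f/11 → f/10 → f/9 → f/8 → f/7.1 → f/6.3 → f/5.6.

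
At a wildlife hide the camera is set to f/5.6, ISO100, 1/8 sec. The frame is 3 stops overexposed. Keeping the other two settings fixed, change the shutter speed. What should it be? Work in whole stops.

1/60s

Overexposed by 3 stops → need 3 stops darker.
Shutter speed: 1/8 → 1/15 → 1/30 → 1/60.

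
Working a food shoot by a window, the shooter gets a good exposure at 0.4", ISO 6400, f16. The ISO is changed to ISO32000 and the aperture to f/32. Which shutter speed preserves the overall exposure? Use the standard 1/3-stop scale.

0.3 s

ISO: 6400 → 8000 → 10000 → 12800 → 16000 → 20000 → 25600 → 32000 — 2 1/3 stops higher (brighter).
Aperture: f/16 → f/18 → f/20 → f/22 → f/25 → f/29 → f/32 — 2 stops stopped down (darker).
Net change so far: 1/3 stop brighter. Offset with the shutter speed: 0.4 → 0.3.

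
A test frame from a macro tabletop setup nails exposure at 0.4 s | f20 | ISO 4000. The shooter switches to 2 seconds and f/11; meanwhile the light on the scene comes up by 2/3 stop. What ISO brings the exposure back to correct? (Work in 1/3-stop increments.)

Scene light: 2/3 stop brighter.
Shutter speed: 0.4 → 0.5 → 0.6 → 0.8 → 1 → 1.3 → 1.6 → 2 — 2 1/3 stops slower (brighter).
Aperture: f/20 → f/18 → f/16 → f/14 → f/13 → f/11 — 1 2/3 stops larger aperture (brighter).
Net so far: 4 2/3 stops brighter. ISO: 4000 → 3200 → 2500 → 2000 → 1600 → 1250 → 1000 → 800 → 640 → 500 → 400 → 320 → 250 → 200 → 160.

ISO 160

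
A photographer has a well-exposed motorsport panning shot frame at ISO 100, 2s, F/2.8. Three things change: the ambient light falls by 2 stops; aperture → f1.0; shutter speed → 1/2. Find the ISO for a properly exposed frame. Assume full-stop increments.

Scene light: 2 stops darker.
Aperture: f/2.8 → f/2 → f/1.4 → f/1.0 — 3 stops wider (brighter).
Shutter speed: 2 → 1 → 1/2 — 2 stops faster (darker).
Net so far: 1 stop darker. ISO: 100 → 200.

ISO 200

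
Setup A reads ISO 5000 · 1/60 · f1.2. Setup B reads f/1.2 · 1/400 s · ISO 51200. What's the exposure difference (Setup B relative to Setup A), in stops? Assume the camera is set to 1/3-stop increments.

Aperture: unchanged.
Shutter speed: 1/60 → 1/80 → 1/100 → 1/125 → 1/160 → 1/200 → 1/250 → 1/320 → 1/400 — 2 2/3 stops faster (darker).
ISO: 5000 → 6400 → 8000 → 10000 → 12800 → 16000 → 20000 → 25600 → 32000 → 40000 → 51200 — 3 1/3 stops raised (brighter).
Net: −2 2/3 +3 1/3 = +2/3 stops.

2/3 stop brighter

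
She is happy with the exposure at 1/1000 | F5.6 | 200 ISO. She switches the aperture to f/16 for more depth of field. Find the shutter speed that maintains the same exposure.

1/125s

Aperture: f/5.6 → f/8 → f/11 → f/16 — 3 stops narrower (darker).
Need 3 stops brighter from the shutter speed: 1/1000 → 1/500 → 1/250 → 1/125.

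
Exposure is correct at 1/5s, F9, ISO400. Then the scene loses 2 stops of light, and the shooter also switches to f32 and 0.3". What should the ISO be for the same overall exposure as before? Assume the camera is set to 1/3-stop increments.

Scene light: 2 stops darker.
Aperture: f/9 → f/10 → f/11 → f/13 → f/14 → f/16 → f/18 → f/20 → f/22 → f/25 → f/29 → f/32 — 3 2/3 stops stopped down (darker).
Shutter speed: 1/5 → 1/4 → 0.3 — 2/3 stop longer (brighter).
Net so far: 5 stops darker. ISO: 400 → 500 → 640 → 800 → 1000 → 1250 → 1600 → 2000 → 2500 → 3200 → 4000 → 5000 → 6400 → 8000 → 10000 → 12800.

ISO 12800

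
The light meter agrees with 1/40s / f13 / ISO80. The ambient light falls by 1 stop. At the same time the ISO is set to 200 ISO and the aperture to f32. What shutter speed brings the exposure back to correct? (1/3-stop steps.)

1/8s

Scene light: 1 stop darker.
ISO: 80 → 100 → 125 → 160 → 200 — 1 1/3 stops higher (brighter).
Aperture: f/13 → f/14 → f/16 → f/18 → f/20 → f/22 → f/25 → f/29 → f/32 — 2 2/3 stops smaller aperture (darker).
Net so far: 2 1/3 stops darker. Shutter speed: 1/40 → 1/30 → 1/25 → 1/20 → 1/15 → 1/13 → 1/10 → 1/8.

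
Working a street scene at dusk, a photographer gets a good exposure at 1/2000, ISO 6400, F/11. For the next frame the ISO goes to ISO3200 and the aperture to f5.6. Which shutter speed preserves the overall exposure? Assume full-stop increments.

ISO: 6400 → 3200 — 1 stop dropped (darker).
Aperture: f/11 → f/8 → f/5.6 — 2 stops larger aperture (brighter).
Net change so far: 1 stop brighter. Offset with the shutter speed: 1/2000 → 1/4000.

1/4000s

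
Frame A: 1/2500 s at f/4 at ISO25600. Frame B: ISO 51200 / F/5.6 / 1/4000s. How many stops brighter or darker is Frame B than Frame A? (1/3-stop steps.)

Aperture: f/4 → f/4.5 → f/5 → f/5.6 — 1 stop smaller aperture (darker).
Shutter speed: 1/2500 → 1/3200 → 1/4000 — 2/3 stop faster (darker).
ISO: 25600 → 32000 → 40000 → 51200 — 1 stop raised (brighter).
Net: −1 −2/3 +1 = −2/3 stops.

2/3 stop darker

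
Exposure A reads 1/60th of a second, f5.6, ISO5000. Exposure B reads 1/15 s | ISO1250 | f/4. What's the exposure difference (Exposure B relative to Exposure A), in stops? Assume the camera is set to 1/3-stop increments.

Aperture: f/5.6 → f/5 → f/4.5 → f/4 — 1 stop wider (brighter).
Shutter speed: 1/60 → 1/50 → 1/40 → 1/30 → 1/25 → 1/20 → 1/15 — 2 stops longer (brighter).
ISO: 5000 → 4000 → 3200 → 2500 → 2000 → 1600 → 1250 — 2 stops dropped (darker).
Net: +1 +2 −2 = +1 stop.

1 stop brighter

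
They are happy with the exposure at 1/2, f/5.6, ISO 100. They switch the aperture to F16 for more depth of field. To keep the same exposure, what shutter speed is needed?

Aperture: f/5.6 → f/8 → f/11 → f/16 — 3 stops narrower (darker).
Need 3 stops brighter from the shutter speed: 1/2 → 1 → 2 → 4.

4 s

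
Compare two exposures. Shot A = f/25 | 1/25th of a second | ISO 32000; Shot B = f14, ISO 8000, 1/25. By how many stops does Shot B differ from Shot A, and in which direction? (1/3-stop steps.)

1/3 stop darker

Aperture: f/25 → f/22 → f/20 → f/18 → f/16 → f/14 — 1 2/3 stops wider (brighter).
Shutter speed: unchanged.
ISO: 32000 → 25600 → 20000 → 16000 → 12800 → 10000 → 8000 — 2 stops lower (darker).
Net: +1 2/3 −2 = −1/3 stops.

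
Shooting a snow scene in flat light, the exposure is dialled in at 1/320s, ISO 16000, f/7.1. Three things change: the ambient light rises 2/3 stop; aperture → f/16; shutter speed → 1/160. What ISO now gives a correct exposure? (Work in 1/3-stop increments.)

ISO 25600

Scene light: 2/3 stop brighter.
Aperture: f/7.1 → f/8 → f/9 → f/10 → f/11 → f/13 → f/14 → f/16 — 2 1/3 stops narrower (darker).
Shutter speed: 1/320 → 1/250 → 1/200 → 1/160 — 1 stop slower (brighter).
Net so far: 2/3 stop darker. ISO: 16000 → 20000 → 25600.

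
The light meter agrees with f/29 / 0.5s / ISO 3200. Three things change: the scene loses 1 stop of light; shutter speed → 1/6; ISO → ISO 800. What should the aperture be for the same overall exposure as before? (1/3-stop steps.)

Scene light: 1 stop darker.
Shutter speed: 0.5 → 0.4 → 0.3 → 1/4 → 1/5 → 1/6 — 1 2/3 stops faster (darker).
ISO: 3200 → 2500 → 2000 → 1600 → 1250 → 1000 → 800 — 2 stops dropped (darker).
Net so far: 4 2/3 stops darker. Aperture: f/29 → f/25 → f/22 → f/20 → f/18 → f/16 → f/14 → f/13 → f/11 → f/10 → f/9 → f/8 → f/7.1 → f/6.3 → f/5.6.

f/5.6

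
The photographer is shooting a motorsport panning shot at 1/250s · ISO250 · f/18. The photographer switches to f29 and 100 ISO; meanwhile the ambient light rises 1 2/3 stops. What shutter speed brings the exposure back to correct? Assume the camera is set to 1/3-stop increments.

Scene light: 1 2/3 stops brighter.
Aperture: f/18 → f/20 → f/22 → f/25 → f/29 — 1 1/3 stops smaller aperture (darker).
ISO: 250 → 200 → 160 → 125 → 100 — 1 1/3 stops dropped (darker).
Net so far: 1 stop darker. Shutter speed: 1/250 → 1/200 → 1/160 → 1/125.

1/125s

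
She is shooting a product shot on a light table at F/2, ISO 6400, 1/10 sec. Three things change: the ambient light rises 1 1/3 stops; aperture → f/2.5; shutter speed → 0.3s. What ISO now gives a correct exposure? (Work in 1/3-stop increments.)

ISO 1250

Scene light: 1 1/3 stops brighter.
Aperture: f/2 → f/2.2 → f/2.5 — 2/3 stop smaller aperture (darker).
Shutter speed: 1/10 → 1/8 → 1/6 → 1/5 → 1/4 → 0.3 — 1 2/3 stops slower (brighter).
Net so far: 2 1/3 stops brighter. ISO: 6400 → 5000 → 4000 → 3200 → 2500 → 2000 → 1600 → 1250.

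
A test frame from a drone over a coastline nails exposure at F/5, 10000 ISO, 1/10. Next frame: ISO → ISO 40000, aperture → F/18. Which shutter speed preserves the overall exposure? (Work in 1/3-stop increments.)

0.3 s

ISO: 10000 → 12800 → 16000 → 20000 → 25600 → 32000 → 40000 — 2 stops higher (brighter).
Aperture: f/5 → f/5.6 → f/6.3 → f/7.1 → f/8 → f/9 → f/10 → f/11 → f/13 → f/14 → f/16 → f/18 — 3 2/3 stops stopped down (darker).
Net change so far: 1 2/3 stops darker. Offset with the shutter speed: 1/10 → 1/8 → 1/6 → 1/5 → 1/4 → 0.3.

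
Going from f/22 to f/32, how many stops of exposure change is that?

f/22 → f/32 — count the steps: 1 stop.

1 stop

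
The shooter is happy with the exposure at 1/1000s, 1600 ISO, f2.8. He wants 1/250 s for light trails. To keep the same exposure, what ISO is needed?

Shutter speed: 1/1000 → 1/500 → 1/250 — 2 stops longer (brighter).
Need 2 stops darker from the ISO: 1600 → 800 → 400.

ISO 400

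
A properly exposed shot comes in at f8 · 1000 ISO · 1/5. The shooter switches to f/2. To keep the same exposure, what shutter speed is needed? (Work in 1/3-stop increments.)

1/80s

Aperture: f/8 → f/7.1 → f/6.3 → f/5.6 → f/5 → f/4.5 → f/4 → f/3.5 → f/3.2 → f/2.8 → f/2.5 → f/2.2 → f/2 — 4 stops opened up (brighter).
Need 4 stops darker from the shutter speed: 1/5 → 1/6 → 1/8 → 1/10 → 1/13 → 1/15 → 1/20 → 1/25 → 1/30 → 1/40 → 1/50 → 1/60 → 1/80.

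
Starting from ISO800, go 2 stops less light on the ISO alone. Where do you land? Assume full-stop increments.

ISO 200

ISO: 800 → 400 → 200 — 2 stops dropped (darker).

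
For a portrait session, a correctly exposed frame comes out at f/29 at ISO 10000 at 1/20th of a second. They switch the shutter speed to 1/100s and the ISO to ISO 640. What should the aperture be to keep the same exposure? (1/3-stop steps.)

Shutter speed: 1/20 → 1/25 → 1/30 → 1/40 → 1/50 → 1/60 → 1/80 → 1/100 — 2 1/3 stops faster (darker).
ISO: 10000 → 8000 → 6400 → 5000 → 4000 → 3200 → 2500 → 2000 → 1600 → 1250 → 1000 → 800 → 640 — 4 stops lower (darker).
Net change so far: 6 1/3 stops darker. Offset with the aperture: f/29 → f/25 → f/22 → f/20 → f/18 → f/16 → f/14 → f/13 → f/11 → f/10 → f/9 → f/8 → f/7.1 → f/6.3 → f/5.6 → f/5 → f/4.5 → f/4 → f/3.5 → f/3.2.

f/3.2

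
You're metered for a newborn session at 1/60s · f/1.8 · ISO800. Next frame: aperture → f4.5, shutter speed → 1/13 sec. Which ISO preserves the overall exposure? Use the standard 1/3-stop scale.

Aperture: f/1.8 → f/2 → f/2.2 → f/2.5 → f/2.8 → f/3.2 → f/3.5 → f/4 → f/4.5 — 2 2/3 stops narrower (darker).
Shutter speed: 1/60 → 1/50 → 1/40 → 1/30 → 1/25 → 1/20 → 1/15 → 1/13 — 2 1/3 stops slower (brighter).
Net change so far: 1/3 stop darker. Offset with the ISO: 800 → 1000.

ISO 1000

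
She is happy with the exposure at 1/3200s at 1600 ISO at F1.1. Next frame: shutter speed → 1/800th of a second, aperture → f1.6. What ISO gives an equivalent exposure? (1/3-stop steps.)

Shutter speed: 1/3200 → 1/2500 → 1/2000 → 1/1600 → 1/1250 → 1/1000 → 1/800 — 2 stops longer (brighter).
Aperture: f/1.1 → f/1.2 → f/1.4 → f/1.6 — 1 stop smaller aperture (darker).
Net change so far: 1 stop brighter. Offset with the ISO: 1600 → 1250 → 1000 → 800.

ISO 800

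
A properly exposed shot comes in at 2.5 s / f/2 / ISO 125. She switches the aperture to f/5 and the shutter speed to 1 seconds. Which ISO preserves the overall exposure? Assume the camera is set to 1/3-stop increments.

Aperture: f/2 → f/2.2 → f/2.5 → f/2.8 → f/3.2 → f/3.5 → f/4 → f/4.5 → f/5 — 2 2/3 stops narrower (darker).
Shutter speed: 2.5 → 2 → 1.6 → 1.3 → 1 — 1 1/3 stops faster (darker).
Net change so far: 4 stops darker. Offset with the ISO: 125 → 160 → 200 → 250 → 320 → 400 → 500 → 640 → 800 → 1000 → 1250 → 1600 → 2000.

ISO 2000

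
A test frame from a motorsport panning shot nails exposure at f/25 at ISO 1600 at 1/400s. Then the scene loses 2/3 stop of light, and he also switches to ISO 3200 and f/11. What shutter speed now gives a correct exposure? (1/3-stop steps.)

1/2500s

Scene light: 2/3 stop darker.
ISO: 1600 → 2000 → 2500 → 3200 — 1 stop higher (brighter).
Aperture: f/25 → f/22 → f/20 → f/18 → f/16 → f/14 → f/13 → f/11 — 2 1/3 stops wider (brighter).
Net so far: 2 2/3 stops brighter. Shutter speed: 1/400 → 1/500 → 1/640 → 1/800 → 1/1000 → 1/1250 → 1/1600 → 1/2000 → 1/2500.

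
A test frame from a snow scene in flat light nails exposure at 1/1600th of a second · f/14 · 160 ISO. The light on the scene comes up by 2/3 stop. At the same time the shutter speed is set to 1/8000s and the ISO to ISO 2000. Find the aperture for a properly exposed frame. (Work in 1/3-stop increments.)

f/29

Scene light: 2/3 stop brighter.
Shutter speed: 1/1600 → 1/2000 → 1/2500 → 1/3200 → 1/4000 → 1/5000 → 1/6400 → 1/8000 — 2 1/3 stops faster (darker).
ISO: 160 → 200 → 250 → 320 → 400 → 500 → 640 → 800 → 1000 → 1250 → 1600 → 2000 — 3 2/3 stops higher (brighter).
Net so far: 2 stops brighter. Aperture: f/14 → f/16 → f/18 → f/20 → f/22 → f/25 → f/29.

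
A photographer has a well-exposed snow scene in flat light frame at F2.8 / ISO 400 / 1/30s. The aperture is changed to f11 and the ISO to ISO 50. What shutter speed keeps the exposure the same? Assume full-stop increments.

Aperture: f/2.8 → f/4 → f/5.6 → f/8 → f/11 — 4 stops smaller aperture (darker).
ISO: 400 → 200 → 100 → 50 — 3 stops dropped (darker).
Net change so far: 7 stops darker. Offset with the shutter speed: 1/30 → 1/15 → 1/8 → 1/4 → 1/2 → 1 → 2 → 4.

4 s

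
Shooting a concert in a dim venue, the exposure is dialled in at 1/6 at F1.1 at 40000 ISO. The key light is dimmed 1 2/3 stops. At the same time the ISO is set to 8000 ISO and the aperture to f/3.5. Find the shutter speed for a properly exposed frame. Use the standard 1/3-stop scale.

Scene light: 1 2/3 stops darker.
ISO: 40000 → 32000 → 25600 → 20000 → 16000 → 12800 → 10000 → 8000 — 2 1/3 stops dropped (darker).
Aperture: f/1.1 → f/1.2 → f/1.4 → f/1.6 → f/1.8 → f/2 → f/2.2 → f/2.5 → f/2.8 → f/3.2 → f/3.5 — 3 1/3 stops narrower (darker).
Net so far: 7 1/3 stops darker. Shutter speed: 1/6 → 1/5 → 1/4 → 0.3 → 0.4 → 0.5 → 0.6 → 0.8 → 1 → 1.3 → 1.6 → 2 → 2.5 → 3.2 → 4 → 5 → 6 → 8 → 10 → 13 → 15 → 20 → 25.

25 s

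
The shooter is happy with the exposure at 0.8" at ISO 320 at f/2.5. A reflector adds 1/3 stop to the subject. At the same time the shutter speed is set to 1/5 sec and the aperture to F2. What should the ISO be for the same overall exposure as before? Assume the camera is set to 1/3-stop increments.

Scene light: 1/3 stop brighter.
Shutter speed: 0.8 → 0.6 → 0.5 → 0.4 → 0.3 → 1/4 → 1/5 — 2 stops shorter (darker).
Aperture: f/2.5 → f/2.2 → f/2 — 2/3 stop opened up (brighter).
Net so far: 1 stop darker. ISO: 320 → 400 → 500 → 640.

ISO 640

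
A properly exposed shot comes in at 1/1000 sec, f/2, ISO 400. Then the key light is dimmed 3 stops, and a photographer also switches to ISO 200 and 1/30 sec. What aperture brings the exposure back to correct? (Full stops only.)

Scene light: 3 stops darker.
ISO: 400 → 200 — 1 stop dropped (darker).
Shutter speed: 1/1000 → 1/500 → 1/250 → 1/125 → 1/60 → 1/30 — 5 stops slower (brighter).
Net so far: 1 stop brighter. Aperture: f/2 → f/2.8.

f/2.8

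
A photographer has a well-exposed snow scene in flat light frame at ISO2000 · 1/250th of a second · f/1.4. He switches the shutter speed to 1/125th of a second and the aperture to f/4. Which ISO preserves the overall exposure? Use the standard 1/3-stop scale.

Shutter speed: 1/250 → 1/200 → 1/160 → 1/125 — 1 stop slower (brighter).
Aperture: f/1.4 → f/1.6 → f/1.8 → f/2 → f/2.2 → f/2.5 → f/2.8 → f/3.2 → f/3.5 → f/4 — 3 stops smaller aperture (darker).
Net change so far: 2 stops darker. Offset with the ISO: 2000 → 2500 → 3200 → 4000 → 5000 → 6400 → 8000.

ISO 8000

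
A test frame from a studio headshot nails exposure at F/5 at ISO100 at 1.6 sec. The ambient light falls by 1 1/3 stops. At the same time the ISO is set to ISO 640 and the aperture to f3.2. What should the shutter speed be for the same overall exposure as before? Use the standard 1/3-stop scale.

1/4s

Scene light: 1 1/3 stops darker.
ISO: 100 → 125 → 160 → 200 → 250 → 320 → 400 → 500 → 640 — 2 2/3 stops raised (brighter).
Aperture: f/5 → f/4.5 → f/4 → f/3.5 → f/3.2 — 1 1/3 stops wider (brighter).
Net so far: 2 2/3 stops brighter. Shutter speed: 1.6 → 1.3 → 1 → 0.8 → 0.6 → 0.5 → 0.4 → 0.3 → 1/4.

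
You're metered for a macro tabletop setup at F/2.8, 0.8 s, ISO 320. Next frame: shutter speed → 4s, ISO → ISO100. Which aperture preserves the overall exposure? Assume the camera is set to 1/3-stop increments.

f/3.5

Shutter speed: 0.8 → 1 → 1.3 → 1.6 → 2 → 2.5 → 3.2 → 4 — 2 1/3 stops slower (brighter).
ISO: 320 → 250 → 200 → 160 → 125 → 100 — 1 2/3 stops lower (darker).
Net change so far: 2/3 stop brighter. Offset with the aperture: f/2.8 → f/3.2 → f/3.5.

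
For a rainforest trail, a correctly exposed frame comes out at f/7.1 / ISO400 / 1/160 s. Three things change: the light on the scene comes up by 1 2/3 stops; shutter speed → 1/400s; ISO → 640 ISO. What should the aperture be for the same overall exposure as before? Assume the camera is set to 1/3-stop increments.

Scene light: 1 2/3 stops brighter.
Shutter speed: 1/160 → 1/200 → 1/250 → 1/320 → 1/400 — 1 1/3 stops faster (darker).
ISO: 400 → 500 → 640 — 2/3 stop higher (brighter).
Net so far: 1 stop brighter. Aperture: f/7.1 → f/8 → f/9 → f/10.

f/10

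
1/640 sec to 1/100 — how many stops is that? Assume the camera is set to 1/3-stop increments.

1/640 → 1/500 → 1/400 → 1/320 → 1/250 → 1/200 → 1/160 → 1/125 → 1/100 — count the steps: 8 third-stops = 2 2/3 stops.

2 2/3 stops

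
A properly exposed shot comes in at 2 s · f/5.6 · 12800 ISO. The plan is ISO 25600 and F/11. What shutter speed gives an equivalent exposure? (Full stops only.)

ISO: 12800 → 25600 — 1 stop raised (brighter).
Aperture: f/5.6 → f/8 → f/11 — 2 stops narrower (darker).
Net change so far: 1 stop darker. Offset with the shutter speed: 2 → 4.

4 s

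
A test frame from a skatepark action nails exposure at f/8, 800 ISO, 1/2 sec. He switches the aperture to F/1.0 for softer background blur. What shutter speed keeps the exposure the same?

Aperture: f/8 → f/5.6 → f/4 → f/2.8 → f/2 → f/1.4 → f/1.0 — 6 stops wider (brighter).
Need 6 stops darker from the shutter speed: 1/2 → 1/4 → 1/8 → 1/15 → 1/30 → 1/60 → 1/125.

1/125s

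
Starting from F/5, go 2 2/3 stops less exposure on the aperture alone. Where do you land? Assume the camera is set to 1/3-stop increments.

f/13

Aperture: f/5 → f/5.6 → f/6.3 → f/7.1 → f/8 → f/9 → f/10 → f/11 → f/13 — 2 2/3 stops narrower (darker).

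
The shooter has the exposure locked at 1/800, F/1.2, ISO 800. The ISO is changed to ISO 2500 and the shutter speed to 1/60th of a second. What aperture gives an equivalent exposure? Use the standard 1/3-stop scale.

ISO: 800 → 1000 → 1250 → 1600 → 2000 → 2500 — 1 2/3 stops raised (brighter).
Shutter speed: 1/800 → 1/640 → 1/500 → 1/400 → 1/320 → 1/250 → 1/200 → 1/160 → 1/125 → 1/100 → 1/80 → 1/60 — 3 2/3 stops slower (brighter).
Net change so far: 5 1/3 stops brighter. Offset with the aperture: f/1.2 → f/1.4 → f/1.6 → f/1.8 → f/2 → f/2.2 → f/2.5 → f/2.8 → f/3.2 → f/3.5 → f/4 → f/4.5 → f/5 → f/5.6 → f/6.3 → f/7.1 → f/8.

f/8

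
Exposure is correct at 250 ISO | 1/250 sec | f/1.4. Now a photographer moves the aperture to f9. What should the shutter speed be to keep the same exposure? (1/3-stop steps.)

1/6s

Aperture: f/1.4 → f/1.6 → f/1.8 → f/2 → f/2.2 → f/2.5 → f/2.8 → f/3.2 → f/3.5 → f/4 → f/4.5 → f/5 → f/5.6 → f/6.3 → f/7.1 → f/8 → f/9 — 5 1/3 stops stopped down (darker).
Need 5 1/3 stops brighter from the shutter speed: 1/250 → 1/200 → 1/160 → 1/125 → 1/100 → 1/80 → 1/60 → 1/50 → 1/40 → 1/30 → 1/25 → 1/20 → 1/15 → 1/13 → 1/10 → 1/8 → 1/6.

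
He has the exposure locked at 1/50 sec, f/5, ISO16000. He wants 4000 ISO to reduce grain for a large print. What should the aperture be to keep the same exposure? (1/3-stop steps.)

f/2.5

ISO: 16000 → 12800 → 10000 → 8000 → 6400 → 5000 → 4000 — 2 stops lower (darker).
Need 2 stops brighter from the aperture: f/5 → f/4.5 → f/4 → f/3.5 → f/3.2 → f/2.8 → f/2.5.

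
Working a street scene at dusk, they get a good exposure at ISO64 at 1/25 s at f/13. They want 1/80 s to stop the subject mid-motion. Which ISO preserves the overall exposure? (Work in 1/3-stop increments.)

Shutter speed: 1/25 → 1/30 → 1/40 → 1/50 → 1/60 → 1/80 — 1 2/3 stops faster (darker).
Need 1 2/3 stops brighter from the ISO: 64 → 80 → 100 → 125 → 160 → 200.

ISO 200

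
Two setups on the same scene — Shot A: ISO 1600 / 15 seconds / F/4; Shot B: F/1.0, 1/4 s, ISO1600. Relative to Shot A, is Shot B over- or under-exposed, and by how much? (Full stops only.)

2 stops darker

Aperture: f/4 → f/2.8 → f/2 → f/1.4 → f/1.0 — 4 stops wider (brighter).
Shutter speed: 15 → 8 → 4 → 2 → 1 → 1/2 → 1/4 — 6 stops shorter (darker).
ISO: unchanged.
Net: +4 −6 = −2 stops.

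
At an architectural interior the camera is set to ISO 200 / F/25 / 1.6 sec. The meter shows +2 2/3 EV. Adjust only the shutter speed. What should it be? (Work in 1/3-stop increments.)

Overexposed by 2 2/3 stops → need 2 2/3 stops darker.
Shutter speed: 1.6 → 1.3 → 1 → 0.8 → 0.6 → 0.5 → 0.4 → 0.3 → 1/4.

1/4s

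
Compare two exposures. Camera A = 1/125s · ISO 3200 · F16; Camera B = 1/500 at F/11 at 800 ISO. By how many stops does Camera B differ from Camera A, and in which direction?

3 stops darker

Aperture: f/16 → f/11 — 1 stop wider (brighter).
Shutter speed: 1/125 → 1/250 → 1/500 — 2 stops shorter (darker).
ISO: 3200 → 1600 → 800 — 2 stops dropped (darker).
Net: +1 −2 −2 = −3 stops.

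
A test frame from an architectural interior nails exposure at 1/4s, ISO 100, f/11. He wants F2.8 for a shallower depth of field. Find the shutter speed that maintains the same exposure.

Aperture: f/11 → f/8 → f/5.6 → f/4 → f/2.8 — 4 stops opened up (brighter).
Need 4 stops darker from the shutter speed: 1/4 → 1/8 → 1/15 → 1/30 → 1/60.

1/60s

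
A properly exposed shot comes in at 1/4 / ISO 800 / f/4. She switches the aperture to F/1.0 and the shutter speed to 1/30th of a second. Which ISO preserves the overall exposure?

Aperture: f/4 → f/2.8 → f/2 → f/1.4 → f/1.0 — 4 stops opened up (brighter).
Shutter speed: 1/4 → 1/8 → 1/15 → 1/30 — 3 stops faster (darker).
Net change so far: 1 stop brighter. Offset with the ISO: 800 → 400.

ISO 400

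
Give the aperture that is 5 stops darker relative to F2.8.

f/16

Aperture: f/2.8 → f/4 → f/5.6 → f/8 → f/11 → f/16 — 5 stops stopped down (darker).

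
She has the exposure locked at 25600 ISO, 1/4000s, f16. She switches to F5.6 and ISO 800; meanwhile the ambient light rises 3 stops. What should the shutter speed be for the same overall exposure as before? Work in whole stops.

Scene light: 3 stops brighter.
Aperture: f/16 → f/11 → f/8 → f/5.6 — 3 stops larger aperture (brighter).
ISO: 25600 → 12800 → 6400 → 3200 → 1600 → 800 — 5 stops lower (darker).
Net so far: 1 stop brighter. Shutter speed: 1/4000 → 1/8000.

1/8000s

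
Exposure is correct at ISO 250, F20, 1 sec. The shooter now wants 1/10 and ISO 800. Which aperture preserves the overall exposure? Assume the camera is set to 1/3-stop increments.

Shutter speed: 1 → 0.8 → 0.6 → 0.5 → 0.4 → 0.3 → 1/4 → 1/5 → 1/6 → 1/8 → 1/10 — 3 1/3 stops shorter (darker).
ISO: 250 → 320 → 400 → 500 → 640 → 800 — 1 2/3 stops higher (brighter).
Net change so far: 1 2/3 stops darker. Offset with the aperture: f/20 → f/18 → f/16 → f/14 → f/13 → f/11.

f/11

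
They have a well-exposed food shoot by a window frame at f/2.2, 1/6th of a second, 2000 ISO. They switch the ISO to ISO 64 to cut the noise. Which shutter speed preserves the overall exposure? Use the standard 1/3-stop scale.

5 s

ISO: 2000 → 1600 → 1250 → 1000 → 800 → 640 → 500 → 400 → 320 → 250 → 200 → 160 → 125 → 100 → 80 → 64 — 5 stops lower (darker).
Need 5 stops brighter from the shutter speed: 1/6 → 1/5 → 1/4 → 0.3 → 0.4 → 0.5 → 0.6 → 0.8 → 1 → 1.3 → 1.6 → 2 → 2.5 → 3.2 → 4 → 5.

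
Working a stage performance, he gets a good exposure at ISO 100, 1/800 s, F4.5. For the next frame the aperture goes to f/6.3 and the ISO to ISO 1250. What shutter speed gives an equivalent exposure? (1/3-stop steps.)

Aperture: f/4.5 → f/5 → f/5.6 → f/6.3 — 1 stop narrower (darker).
ISO: 100 → 125 → 160 → 200 → 250 → 320 → 400 → 500 → 640 → 800 → 1000 → 1250 — 3 2/3 stops raised (brighter).
Net change so far: 2 2/3 stops brighter. Offset with the shutter speed: 1/800 → 1/1000 → 1/1250 → 1/1600 → 1/2000 → 1/2500 → 1/3200 → 1/4000 → 1/5000.

1/5000s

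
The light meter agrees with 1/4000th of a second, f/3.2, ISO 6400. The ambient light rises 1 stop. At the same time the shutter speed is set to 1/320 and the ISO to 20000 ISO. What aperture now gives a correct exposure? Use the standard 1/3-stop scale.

f/29

Scene light: 1 stop brighter.
Shutter speed: 1/4000 → 1/3200 → 1/2500 → 1/2000 → 1/1600 → 1/1250 → 1/1000 → 1/800 → 1/640 → 1/500 → 1/400 → 1/320 — 3 2/3 stops longer (brighter).
ISO: 6400 → 8000 → 10000 → 12800 → 16000 → 20000 — 1 2/3 stops raised (brighter).
Net so far: 6 1/3 stops brighter. Aperture: f/3.2 → f/3.5 → f/4 → f/4.5 → f/5 → f/5.6 → f/6.3 → f/7.1 → f/8 → f/9 → f/10 → f/11 → f/13 → f/14 → f/16 → f/18 → f/20 → f/22 → f/25 → f/29.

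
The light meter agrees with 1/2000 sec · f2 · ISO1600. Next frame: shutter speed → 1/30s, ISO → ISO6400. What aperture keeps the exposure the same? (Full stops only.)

f/32

Shutter speed: 1/2000 → 1/1000 → 1/500 → 1/250 → 1/125 → 1/60 → 1/30 — 6 stops longer (brighter).
ISO: 1600 → 3200 → 6400 — 2 stops higher (brighter).
Net change so far: 8 stops brighter. Offset with the aperture: f/2 → f/2.8 → f/4 → f/5.6 → f/8 → f/11 → f/16 → f/22 → f/32.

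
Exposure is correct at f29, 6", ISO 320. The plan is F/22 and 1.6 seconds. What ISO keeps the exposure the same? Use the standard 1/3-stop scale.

Aperture: f/29 → f/25 → f/22 — 2/3 stop wider (brighter).
Shutter speed: 6 → 5 → 4 → 3.2 → 2.5 → 2 → 1.6 — 2 stops shorter (darker).
Net change so far: 1 1/3 stops darker. Offset with the ISO: 320 → 400 → 500 → 640 → 800.

ISO 800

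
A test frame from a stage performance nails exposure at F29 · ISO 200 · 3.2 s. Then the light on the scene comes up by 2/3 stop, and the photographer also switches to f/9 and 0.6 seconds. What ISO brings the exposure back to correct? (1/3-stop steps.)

ISO 64

Scene light: 2/3 stop brighter.
Aperture: f/29 → f/25 → f/22 → f/20 → f/18 → f/16 → f/14 → f/13 → f/11 → f/10 → f/9 — 3 1/3 stops larger aperture (brighter).
Shutter speed: 3.2 → 2.5 → 2 → 1.6 → 1.3 → 1 → 0.8 → 0.6 — 2 1/3 stops shorter (darker).
Net so far: 1 2/3 stops brighter. ISO: 200 → 160 → 125 → 100 → 80 → 64.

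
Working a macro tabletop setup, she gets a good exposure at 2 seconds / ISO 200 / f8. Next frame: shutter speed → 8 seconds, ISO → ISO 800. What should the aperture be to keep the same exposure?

f/32

Shutter speed: 2 → 4 → 8 — 2 stops slower (brighter).
ISO: 200 → 400 → 800 — 2 stops higher (brighter).
Net change so far: 4 stops brighter. Offset with the aperture: f/8 → f/11 → f/16 → f/22 → f/32.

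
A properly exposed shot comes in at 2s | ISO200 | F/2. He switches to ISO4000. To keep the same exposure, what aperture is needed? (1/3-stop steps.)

f/9

ISO: 200 → 250 → 320 → 400 → 500 → 640 → 800 → 1000 → 1250 → 1600 → 2000 → 2500 → 3200 → 4000 — 4 1/3 stops raised (brighter).
Need 4 1/3 stops darker from the aperture: f/2 → f/2.2 → f/2.5 → f/2.8 → f/3.2 → f/3.5 → f/4 → f/4.5 → f/5 → f/5.6 → f/6.3 → f/7.1 → f/8 → f/9.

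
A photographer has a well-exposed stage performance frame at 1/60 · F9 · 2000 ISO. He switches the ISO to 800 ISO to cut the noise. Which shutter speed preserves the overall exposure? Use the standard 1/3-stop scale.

ISO: 2000 → 1600 → 1250 → 1000 → 800 — 1 1/3 stops lower (darker).
Need 1 1/3 stops brighter from the shutter speed: 1/60 → 1/50 → 1/40 → 1/30 → 1/25.

1/25s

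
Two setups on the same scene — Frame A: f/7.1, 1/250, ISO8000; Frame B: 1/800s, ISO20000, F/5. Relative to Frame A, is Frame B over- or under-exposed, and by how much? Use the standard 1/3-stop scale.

Aperture: f/7.1 → f/6.3 → f/5.6 → f/5 — 1 stop wider (brighter).
Shutter speed: 1/250 → 1/320 → 1/400 → 1/500 → 1/640 → 1/800 — 1 2/3 stops faster (darker).
ISO: 8000 → 10000 → 12800 → 16000 → 20000 — 1 1/3 stops higher (brighter).
Net: +1 −1 2/3 +1 1/3 = +2/3 stops.

2/3 stop brighter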